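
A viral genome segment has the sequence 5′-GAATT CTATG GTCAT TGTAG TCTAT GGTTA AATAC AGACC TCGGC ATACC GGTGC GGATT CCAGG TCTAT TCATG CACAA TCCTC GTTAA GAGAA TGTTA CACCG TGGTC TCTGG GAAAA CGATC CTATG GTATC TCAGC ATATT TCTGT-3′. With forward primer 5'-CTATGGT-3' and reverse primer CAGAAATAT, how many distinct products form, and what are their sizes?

The forward primer CTATGGT matches the top strand at positions 6–12, 22–28, 126–132.
The reverse primer's reverse complement is ATATTTCTG, matching at positions 141–149.
Each forward site pairs with the reverse site to give a product ending at position 149: sizes 144, 128, 24 bp.

Three products: 144 bp, 128 bp, 24 bp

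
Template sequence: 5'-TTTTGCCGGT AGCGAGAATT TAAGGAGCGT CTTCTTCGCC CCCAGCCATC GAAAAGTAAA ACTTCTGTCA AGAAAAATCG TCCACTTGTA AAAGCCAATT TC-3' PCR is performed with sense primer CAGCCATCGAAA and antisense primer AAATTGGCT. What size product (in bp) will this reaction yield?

Forward primer CAGCCATCGAAA is found on the top strand at positions 43–54.
Reverse complement of the reverse primer: AGCCAATTT. This occurs on the top strand at positions 93–101.
The product runs from position 43 to position 101, so its length is 101 − 43 + 1 = 59 bp.

59 bp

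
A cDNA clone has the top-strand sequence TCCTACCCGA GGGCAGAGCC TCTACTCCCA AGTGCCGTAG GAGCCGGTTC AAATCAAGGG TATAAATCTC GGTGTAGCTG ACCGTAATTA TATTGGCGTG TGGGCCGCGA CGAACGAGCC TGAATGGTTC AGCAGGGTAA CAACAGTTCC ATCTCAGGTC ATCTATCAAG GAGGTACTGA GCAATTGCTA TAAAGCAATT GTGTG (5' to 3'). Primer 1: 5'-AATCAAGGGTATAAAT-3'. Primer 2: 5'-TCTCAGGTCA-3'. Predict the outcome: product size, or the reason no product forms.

Primer 1 (AATCAAGGGTATAAAT) matches the top strand at positions 52–67 (3' end points downstream).
Primer 2 (TCTCAGGTCA) also matches the top strand directly, at positions 152–161 — its reverse complement TGACCTGAGA is not present.
Both primers anneal to the bottom strand with 3' ends pointing the same way, so neither can prime synthesis back toward the other.

No product — both primers anneal to the same strand and extend in the same direction.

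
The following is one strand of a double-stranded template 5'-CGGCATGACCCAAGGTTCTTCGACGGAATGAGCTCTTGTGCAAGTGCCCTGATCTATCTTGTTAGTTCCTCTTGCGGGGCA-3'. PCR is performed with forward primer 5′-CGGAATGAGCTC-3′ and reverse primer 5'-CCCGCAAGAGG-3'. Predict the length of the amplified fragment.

55 bp

The forward primer matches the template at positions 24–35.
The reverse primer's reverse complement is CCTCTTGCGGG, which matches the template at positions 68–78.
The product runs from position 24 to position 78, so its length is 78 − 24 + 1 = 55 bp.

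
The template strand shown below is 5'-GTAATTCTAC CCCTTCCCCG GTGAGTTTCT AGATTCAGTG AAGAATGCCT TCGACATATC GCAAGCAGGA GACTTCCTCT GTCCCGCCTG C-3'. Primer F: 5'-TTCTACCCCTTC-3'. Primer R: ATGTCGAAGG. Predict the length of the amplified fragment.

53 bp

Scanning the template, TTCTACCCCTTC occurs at positions 5–16; this primer anneals to the bottom strand there with its 3' end pointing downstream.
Taking the reverse complement of ATGTCGAAGG gives CCTTCGACAT, found at positions 48–57 on the template; the primer anneals here to the top strand with its 3' end pointing upstream.
The product runs from position 5 to position 57, so its length is 57 − 5 + 1 = 53 bp.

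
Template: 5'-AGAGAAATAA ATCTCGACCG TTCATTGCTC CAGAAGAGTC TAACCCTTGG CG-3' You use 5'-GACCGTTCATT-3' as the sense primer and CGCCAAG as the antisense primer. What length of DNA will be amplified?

Forward primer GACCGTTCATT is found on the top strand at positions 16–26.
The reverse primer's reverse complement is CTTGGCG, which matches the template at positions 46–52.
Product length = (reverse-primer end) − (forward-primer start) + 1 = 52 − 16 + 1 = 37 bp.

37 bp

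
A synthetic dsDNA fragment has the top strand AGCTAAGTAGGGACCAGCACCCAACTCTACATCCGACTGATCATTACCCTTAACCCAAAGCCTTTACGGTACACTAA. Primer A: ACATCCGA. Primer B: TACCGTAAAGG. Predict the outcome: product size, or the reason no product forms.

Yes — a 43 bp product.

Primer A (ACATCCGA) matches the top strand at positions 29–36; it acts as a forward primer.
Primer B's reverse complement is CCTTTACGGTA, matching the top strand at positions 61–71; it acts as a reverse primer.
The 3' ends face each other across positions 29–71, giving a 43 bp product.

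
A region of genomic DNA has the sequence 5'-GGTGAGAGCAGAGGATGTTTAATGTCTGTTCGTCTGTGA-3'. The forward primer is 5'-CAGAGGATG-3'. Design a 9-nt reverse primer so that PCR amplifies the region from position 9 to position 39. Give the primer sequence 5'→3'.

The product's 3' end on the top strand is position 39.
The reverse primer anneals to the top strand over positions 31–39, i.e. to CGTCTGTGA.
Its sequence written 5'→3' is the reverse complement: TCACAGACG.

5'-TCACAGACG-3'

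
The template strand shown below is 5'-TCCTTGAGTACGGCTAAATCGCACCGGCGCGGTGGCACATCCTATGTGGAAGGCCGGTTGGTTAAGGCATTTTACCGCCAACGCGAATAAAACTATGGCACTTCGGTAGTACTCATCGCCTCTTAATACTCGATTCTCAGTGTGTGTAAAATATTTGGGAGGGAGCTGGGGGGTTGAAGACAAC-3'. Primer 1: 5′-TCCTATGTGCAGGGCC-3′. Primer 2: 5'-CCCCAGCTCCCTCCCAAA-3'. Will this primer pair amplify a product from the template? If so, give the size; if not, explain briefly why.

No product — primer 1 has no binding site in the template.

Primer 1 (TCCTATGTGCAGGGCC) does not match the top strand, and its reverse complement GGCCCTGCACATAGGA does not match either.
With no annealing site for primer 1, no amplification occurs.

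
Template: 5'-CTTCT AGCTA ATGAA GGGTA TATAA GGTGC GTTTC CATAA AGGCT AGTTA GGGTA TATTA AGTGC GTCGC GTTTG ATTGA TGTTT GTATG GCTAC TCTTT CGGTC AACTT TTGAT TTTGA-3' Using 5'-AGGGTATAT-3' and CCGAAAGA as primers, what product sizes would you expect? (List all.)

89 bp, 54 bp

The forward primer AGGGTATAT matches the top strand at positions 15–23, 50–58.
The reverse primer's reverse complement is TCTTTCGG, matching at positions 96–103.
Each forward site pairs with the reverse site to give a product ending at position 103: sizes 89, 54 bp.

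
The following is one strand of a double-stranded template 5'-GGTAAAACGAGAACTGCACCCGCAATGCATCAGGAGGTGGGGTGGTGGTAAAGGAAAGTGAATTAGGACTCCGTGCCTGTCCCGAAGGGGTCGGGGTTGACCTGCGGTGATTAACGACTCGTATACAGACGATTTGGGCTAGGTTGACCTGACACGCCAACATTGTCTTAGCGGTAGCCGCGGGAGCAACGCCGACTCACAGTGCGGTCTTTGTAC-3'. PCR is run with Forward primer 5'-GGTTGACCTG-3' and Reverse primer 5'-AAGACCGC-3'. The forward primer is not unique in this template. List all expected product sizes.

117 bp, 70 bp

The forward primer GGTTGACCTG matches the top strand at positions 95–104, 142–151.
The reverse primer's reverse complement is GCGGTCTT, matching at positions 204–211.
Each forward site pairs with the reverse site to give a product ending at position 211: sizes 117, 70 bp.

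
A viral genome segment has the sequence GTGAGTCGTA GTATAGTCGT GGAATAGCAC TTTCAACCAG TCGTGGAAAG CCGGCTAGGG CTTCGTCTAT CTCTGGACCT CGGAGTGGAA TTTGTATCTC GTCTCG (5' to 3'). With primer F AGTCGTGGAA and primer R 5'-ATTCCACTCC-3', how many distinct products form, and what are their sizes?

Two products: 77 bp, 53 bp

The forward primer AGTCGTGGAA matches the top strand at positions 15–24, 39–48.
The reverse primer's reverse complement is GGAGTGGAAT, matching at positions 82–91.
Each forward site pairs with the reverse site to give a product ending at position 91: sizes 77, 53 bp.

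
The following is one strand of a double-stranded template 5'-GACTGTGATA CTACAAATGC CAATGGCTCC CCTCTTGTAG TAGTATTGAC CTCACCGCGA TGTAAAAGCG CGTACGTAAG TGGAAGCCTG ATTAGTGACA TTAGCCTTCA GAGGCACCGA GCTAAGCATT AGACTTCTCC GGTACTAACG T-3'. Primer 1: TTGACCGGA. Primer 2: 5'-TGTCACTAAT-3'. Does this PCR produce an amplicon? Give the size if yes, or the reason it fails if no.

Primer 1 (TTGACCGGA) does not match the top strand, and its reverse complement TCCGGTCAA does not match either.
With no annealing site for primer 1, no amplification occurs.

No product — primer 1 has no binding site in the template.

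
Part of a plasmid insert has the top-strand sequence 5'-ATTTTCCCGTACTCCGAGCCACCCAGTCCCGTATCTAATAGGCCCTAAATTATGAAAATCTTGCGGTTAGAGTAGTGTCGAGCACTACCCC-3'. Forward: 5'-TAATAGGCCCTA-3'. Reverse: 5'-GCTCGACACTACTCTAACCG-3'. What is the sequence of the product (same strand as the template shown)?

5'-TAATAGGCCCTAAATTATGAAAATCTTGCGGTTAGAGTAGTGTCGAGC-3'

Scanning the template, TAATAGGCCCTA occurs at positions 36–47; this primer anneals to the bottom strand there with its 3' end pointing downstream.
The reverse primer's reverse complement is CGGTTAGAGTAGTGTCGAGC, which matches the template at positions 64–83.
The product is the template from position 36 through 83 (48 bp).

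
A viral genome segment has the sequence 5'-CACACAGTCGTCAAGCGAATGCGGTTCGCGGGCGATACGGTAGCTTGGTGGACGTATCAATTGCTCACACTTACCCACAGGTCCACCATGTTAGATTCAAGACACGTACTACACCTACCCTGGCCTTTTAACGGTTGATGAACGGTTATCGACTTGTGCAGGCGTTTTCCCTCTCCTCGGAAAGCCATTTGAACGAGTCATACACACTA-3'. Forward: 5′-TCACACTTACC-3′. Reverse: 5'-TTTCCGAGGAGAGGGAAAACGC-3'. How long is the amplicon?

119 bp

The forward primer matches the template at positions 65–75.
The reverse primer's reverse complement is GCGTTTTCCCTCTCCTCGGAAA, which matches the template at positions 162–183.
Product length = (reverse-primer end) − (forward-primer start) + 1 = 183 − 65 + 1 = 119 bp.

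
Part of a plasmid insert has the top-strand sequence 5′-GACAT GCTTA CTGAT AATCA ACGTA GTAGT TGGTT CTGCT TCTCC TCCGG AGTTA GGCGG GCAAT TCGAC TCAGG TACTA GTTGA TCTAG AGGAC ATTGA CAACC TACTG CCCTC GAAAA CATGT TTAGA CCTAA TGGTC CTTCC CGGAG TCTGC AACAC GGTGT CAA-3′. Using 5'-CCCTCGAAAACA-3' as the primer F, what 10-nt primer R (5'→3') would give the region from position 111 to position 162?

The product's 3' end on the top strand is position 162.
The reverse primer anneals to the top strand over positions 153–162, i.e. to TGCAACACGG.
Its sequence written 5'→3' is the reverse complement: CCGTGTTGCA.

5'-CCGTGTTGCA-3'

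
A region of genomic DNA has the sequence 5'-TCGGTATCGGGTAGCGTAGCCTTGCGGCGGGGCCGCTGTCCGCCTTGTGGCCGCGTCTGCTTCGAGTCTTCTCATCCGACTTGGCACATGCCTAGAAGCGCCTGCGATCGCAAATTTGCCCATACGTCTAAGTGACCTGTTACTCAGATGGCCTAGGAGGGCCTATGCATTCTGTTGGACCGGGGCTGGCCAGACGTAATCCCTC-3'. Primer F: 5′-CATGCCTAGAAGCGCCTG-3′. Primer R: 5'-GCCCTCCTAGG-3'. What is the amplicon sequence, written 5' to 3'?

5'-CATGCCTAGAAGCGCCTGCGATCGCAAATTTGCCCATACGTCTAAGTGACCTGTTACTCAGATGGCCTAGGAGGGC-3'

Forward primer CATGCCTAGAAGCGCCTG is found on the top strand at positions 87–104.
The reverse primer's reverse complement is CCTAGGAGGGC, which matches the template at positions 152–162.
The product is the template from position 87 through 162 (76 bp).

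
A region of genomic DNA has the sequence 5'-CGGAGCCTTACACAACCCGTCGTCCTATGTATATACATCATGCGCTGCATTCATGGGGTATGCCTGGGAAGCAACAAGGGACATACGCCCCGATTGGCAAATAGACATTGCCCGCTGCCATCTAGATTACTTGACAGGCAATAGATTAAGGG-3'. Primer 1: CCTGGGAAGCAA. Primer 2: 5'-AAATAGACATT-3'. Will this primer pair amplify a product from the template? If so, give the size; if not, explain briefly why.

Primer 1 (CCTGGGAAGCAA) matches the top strand at positions 63–74 (3' end points downstream).
Primer 2 (AAATAGACATT) also matches the top strand directly, at positions 99–109 — its reverse complement AATGTCTATTT is not present.
Both primers anneal to the bottom strand with 3' ends pointing the same way, so neither can prime synthesis back toward the other.

No product — both primers anneal to the same strand and extend in the same direction.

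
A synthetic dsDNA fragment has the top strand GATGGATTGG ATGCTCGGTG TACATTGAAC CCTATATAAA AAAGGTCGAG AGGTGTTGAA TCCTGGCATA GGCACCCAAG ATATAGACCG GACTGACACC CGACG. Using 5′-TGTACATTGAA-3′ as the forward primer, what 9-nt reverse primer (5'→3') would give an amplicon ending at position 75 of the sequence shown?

5'-GTGCCTATG-3'

The forward primer binds at positions 19–29; the product's 3' end on the top strand is position 75.
The reverse primer anneals to the top strand over positions 67–75, i.e. to CATAGGCAC.
Its sequence written 5'→3' is the reverse complement: GTGCCTATG.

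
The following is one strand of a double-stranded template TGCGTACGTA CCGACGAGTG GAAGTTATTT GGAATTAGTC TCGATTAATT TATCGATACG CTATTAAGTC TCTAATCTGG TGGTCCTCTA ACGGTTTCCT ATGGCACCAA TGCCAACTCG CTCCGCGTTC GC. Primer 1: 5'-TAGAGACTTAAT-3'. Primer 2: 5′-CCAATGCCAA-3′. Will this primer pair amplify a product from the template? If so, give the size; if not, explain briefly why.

Primer 1 (TAGAGACTTAAT) has reverse complement ATTAAGTCTCTA, which matches the top strand at positions 63–74; primer 1 anneals to the top strand there with its 3' end pointing upstream toward position 63.
Primer 2 (CCAATGCCAA) matches the top strand directly at positions 107–116; it anneals to the bottom strand with its 3' end pointing downstream toward position 116.
The 3' ends diverge (primer 1 extends toward position 1, primer 2 toward position 132), so the primers never converge on a shared product.

No product — the primers' 3' ends point away from each other.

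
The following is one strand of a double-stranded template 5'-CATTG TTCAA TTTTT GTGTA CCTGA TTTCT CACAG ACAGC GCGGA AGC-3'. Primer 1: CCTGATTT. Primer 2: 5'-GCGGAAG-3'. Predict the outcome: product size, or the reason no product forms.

Primer 1 (CCTGATTT) matches the top strand at positions 21–28 (3' end points downstream).
Primer 2 (GCGGAAG) also matches the top strand directly, at positions 41–47 — its reverse complement CTTCCGC is not present.
Both primers anneal to the bottom strand with 3' ends pointing the same way, so neither can prime synthesis back toward the other.

No product — both primers anneal to the same strand and extend in the same direction.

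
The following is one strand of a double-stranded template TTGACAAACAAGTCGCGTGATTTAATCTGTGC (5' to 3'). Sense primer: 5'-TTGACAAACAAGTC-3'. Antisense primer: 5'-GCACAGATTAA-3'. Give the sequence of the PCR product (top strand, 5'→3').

5'-TTGACAAACAAGTCGCGTGATTTAATCTGTGC-3'

The forward primer matches the template at positions 1–14.
Reverse complement of the reverse primer: TTAATCTGTGC. This occurs on the top strand at positions 22–32.
The product is the template from position 1 through 32 (32 bp).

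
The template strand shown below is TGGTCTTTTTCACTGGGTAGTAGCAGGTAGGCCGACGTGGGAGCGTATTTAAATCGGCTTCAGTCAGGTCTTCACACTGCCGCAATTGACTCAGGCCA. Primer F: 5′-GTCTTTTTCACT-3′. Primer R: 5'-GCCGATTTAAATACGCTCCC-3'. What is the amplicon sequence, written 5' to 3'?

Scanning the template, GTCTTTTTCACT occurs at positions 3–14; this primer anneals to the bottom strand there with its 3' end pointing downstream.
Taking the reverse complement of GCCGATTTAAATACGCTCCC gives GGGAGCGTATTTAAATCGGC, found at positions 39–58 on the template; the primer anneals here to the top strand with its 3' end pointing upstream.
The product is the template from position 3 through 58 (56 bp).

5'-GTCTTTTTCACTGGGTAGTAGCAGGTAGGCCGACGTGGGAGCGTATTTAAATCGGC-3'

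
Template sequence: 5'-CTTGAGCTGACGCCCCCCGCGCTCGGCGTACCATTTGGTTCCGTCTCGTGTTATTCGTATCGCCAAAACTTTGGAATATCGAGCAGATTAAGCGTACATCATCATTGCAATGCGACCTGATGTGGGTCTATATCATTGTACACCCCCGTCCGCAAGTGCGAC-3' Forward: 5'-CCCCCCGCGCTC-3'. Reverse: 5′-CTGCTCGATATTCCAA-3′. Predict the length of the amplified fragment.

Scanning the template, CCCCCCGCGCTC occurs at positions 13–24; this primer anneals to the bottom strand there with its 3' end pointing downstream.
The reverse primer's reverse complement is TTGGAATATCGAGCAG, which matches the template at positions 71–86.
Product length = (reverse-primer end) − (forward-primer start) + 1 = 86 − 13 + 1 = 74 bp.

74 bp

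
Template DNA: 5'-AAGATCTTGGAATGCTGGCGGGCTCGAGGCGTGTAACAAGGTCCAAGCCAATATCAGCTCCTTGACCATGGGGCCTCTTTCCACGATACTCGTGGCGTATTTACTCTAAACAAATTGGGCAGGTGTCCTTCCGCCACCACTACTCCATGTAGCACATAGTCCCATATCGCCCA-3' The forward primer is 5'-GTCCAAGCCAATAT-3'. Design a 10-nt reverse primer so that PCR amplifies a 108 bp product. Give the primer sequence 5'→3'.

The forward primer binds at positions 41–54, so a 108 bp product ends at position 41 + 108 − 1 = 148.
The reverse primer anneals to the top strand over positions 139–148, i.e. to ACTACTCCAT.
Its sequence written 5'→3' is the reverse complement: ATGGAGTAGT.

5'-ATGGAGTAGT-3'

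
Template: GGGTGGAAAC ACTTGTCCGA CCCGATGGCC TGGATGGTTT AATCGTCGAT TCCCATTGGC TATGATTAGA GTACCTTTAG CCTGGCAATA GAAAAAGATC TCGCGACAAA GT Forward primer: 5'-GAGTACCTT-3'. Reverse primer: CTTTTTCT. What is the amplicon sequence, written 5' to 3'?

Scanning the template, GAGTACCTT occurs at positions 69–77; this primer anneals to the bottom strand there with its 3' end pointing downstream.
The reverse primer's reverse complement is AGAAAAAG, which matches the template at positions 90–97.
The product is the template from position 69 through 97 (29 bp).

5'-GAGTACCTTTAGCCTGGCAATAGAAAAAG-3'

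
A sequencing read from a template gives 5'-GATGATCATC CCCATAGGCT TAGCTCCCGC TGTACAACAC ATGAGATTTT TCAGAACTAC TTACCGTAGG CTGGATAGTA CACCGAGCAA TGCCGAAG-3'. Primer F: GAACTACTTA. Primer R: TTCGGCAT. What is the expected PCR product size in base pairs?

Forward primer GAACTACTTA is found on the top strand at positions 54–63.
Reverse complement of the reverse primer: ATGCCGAA. This occurs on the top strand at positions 90–97.
The product runs from position 54 to position 97, so its length is 97 − 54 + 1 = 44 bp.

44 bp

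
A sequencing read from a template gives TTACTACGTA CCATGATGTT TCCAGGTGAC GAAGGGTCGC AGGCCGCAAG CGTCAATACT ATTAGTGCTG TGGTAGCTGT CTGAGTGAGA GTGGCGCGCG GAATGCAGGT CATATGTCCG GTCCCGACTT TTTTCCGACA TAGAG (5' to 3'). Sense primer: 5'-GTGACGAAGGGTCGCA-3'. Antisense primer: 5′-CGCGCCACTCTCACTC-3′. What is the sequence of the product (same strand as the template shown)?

Forward primer GTGACGAAGGGTCGCA is found on the top strand at positions 26–41.
The reverse primer's reverse complement is GAGTGAGAGTGGCGCG, which matches the template at positions 83–98.
The product is the template from position 26 through 98 (73 bp).

5'-GTGACGAAGGGTCGCAGGCCGCAAGCGTCAATACTATTAGTGCTGTGGTAGCTGTCTGAGTGAGAGTGGCGCG-3'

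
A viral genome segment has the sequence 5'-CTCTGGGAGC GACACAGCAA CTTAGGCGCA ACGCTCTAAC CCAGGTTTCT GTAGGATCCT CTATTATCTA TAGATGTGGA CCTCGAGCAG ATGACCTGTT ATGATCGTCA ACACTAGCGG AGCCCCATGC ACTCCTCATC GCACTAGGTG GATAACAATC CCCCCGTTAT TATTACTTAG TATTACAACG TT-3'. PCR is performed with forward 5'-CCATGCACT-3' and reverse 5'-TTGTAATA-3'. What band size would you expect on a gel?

64 bp

Scanning the template, CCATGCACT occurs at positions 125–133; this primer anneals to the bottom strand there with its 3' end pointing downstream.
The reverse primer's reverse complement is TATTACAA, which matches the template at positions 181–188.
Product length = (reverse-primer end) − (forward-primer start) + 1 = 188 − 125 + 1 = 64 bp.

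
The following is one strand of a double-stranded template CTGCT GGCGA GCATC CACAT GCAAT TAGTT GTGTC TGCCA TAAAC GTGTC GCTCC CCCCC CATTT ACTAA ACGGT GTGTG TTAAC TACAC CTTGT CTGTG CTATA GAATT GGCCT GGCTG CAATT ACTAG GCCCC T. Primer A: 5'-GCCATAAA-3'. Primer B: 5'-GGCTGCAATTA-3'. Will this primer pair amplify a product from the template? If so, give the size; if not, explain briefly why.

Primer A (GCCATAAA) matches the top strand at positions 37–44 (3' end points downstream).
Primer B (GGCTGCAATTA) also matches the top strand directly, at positions 116–126 — its reverse complement TAATTGCAGCC is not present.
Both primers anneal to the bottom strand with 3' ends pointing the same way, so neither can prime synthesis back toward the other.

No product — both primers anneal to the same strand and extend in the same direction.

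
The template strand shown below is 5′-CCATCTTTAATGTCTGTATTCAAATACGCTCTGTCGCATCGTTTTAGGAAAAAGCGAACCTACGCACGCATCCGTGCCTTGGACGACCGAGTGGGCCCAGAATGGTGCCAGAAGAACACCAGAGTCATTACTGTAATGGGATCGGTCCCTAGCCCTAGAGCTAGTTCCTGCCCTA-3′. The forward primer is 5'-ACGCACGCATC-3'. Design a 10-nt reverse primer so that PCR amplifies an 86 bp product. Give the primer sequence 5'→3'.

The forward primer binds at positions 62–72, so an 86 bp product ends at position 62 + 86 − 1 = 147.
The reverse primer anneals to the top strand over positions 138–147, i.e. to GGGATCGGTC.
Its sequence written 5'→3' is the reverse complement: GACCGATCCC.

5'-GACCGATCCC-3'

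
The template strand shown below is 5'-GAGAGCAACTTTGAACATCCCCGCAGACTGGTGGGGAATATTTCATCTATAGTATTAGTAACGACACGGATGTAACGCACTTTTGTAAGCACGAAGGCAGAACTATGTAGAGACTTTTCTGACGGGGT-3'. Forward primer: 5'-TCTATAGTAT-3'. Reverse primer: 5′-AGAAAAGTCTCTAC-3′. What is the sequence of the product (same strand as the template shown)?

5'-TCTATAGTATTAGTAACGACACGGATGTAACGCACTTTTGTAAGCACGAAGGCAGAACTATGTAGAGACTTTTCT-3'

Scanning the template, TCTATAGTAT occurs at positions 46–55; this primer anneals to the bottom strand there with its 3' end pointing downstream.
The reverse primer's reverse complement is GTAGAGACTTTTCT, which matches the template at positions 107–120.
The product is the template from position 46 through 120 (75 bp).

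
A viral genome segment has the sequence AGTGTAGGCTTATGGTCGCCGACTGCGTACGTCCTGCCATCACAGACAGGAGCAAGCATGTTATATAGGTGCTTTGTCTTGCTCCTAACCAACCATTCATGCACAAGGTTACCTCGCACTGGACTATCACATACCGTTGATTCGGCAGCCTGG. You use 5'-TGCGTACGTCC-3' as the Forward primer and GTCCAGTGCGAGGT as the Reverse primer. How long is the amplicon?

Forward primer TGCGTACGTCC is found on the top strand at positions 24–34.
Taking the reverse complement of GTCCAGTGCGAGGT gives ACCTCGCACTGGAC, found at positions 111–124 on the template; the primer anneals here to the top strand with its 3' end pointing upstream.
The product runs from position 24 to position 124, so its length is 124 − 24 + 1 = 101 bp.

101 bp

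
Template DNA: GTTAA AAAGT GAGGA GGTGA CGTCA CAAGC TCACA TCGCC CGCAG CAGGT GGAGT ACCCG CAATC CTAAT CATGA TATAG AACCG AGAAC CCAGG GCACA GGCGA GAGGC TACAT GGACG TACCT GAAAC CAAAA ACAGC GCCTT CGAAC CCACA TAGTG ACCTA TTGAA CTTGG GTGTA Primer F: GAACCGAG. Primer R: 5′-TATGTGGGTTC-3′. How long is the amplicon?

78 bp

The forward primer matches the template at positions 80–87.
Reverse complement of the reverse primer: GAACCCACATA. This occurs on the top strand at positions 147–157.
Amplicon spans positions 80–157: 78 bp.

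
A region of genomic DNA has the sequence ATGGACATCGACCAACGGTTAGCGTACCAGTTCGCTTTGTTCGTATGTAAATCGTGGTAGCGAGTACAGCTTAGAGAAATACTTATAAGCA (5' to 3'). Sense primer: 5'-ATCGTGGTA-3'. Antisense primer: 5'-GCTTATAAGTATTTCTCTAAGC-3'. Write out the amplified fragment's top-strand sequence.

5'-ATCGTGGTAGCGAGTACAGCTTAGAGAAATACTTATAAGC-3'

Scanning the template, ATCGTGGTA occurs at positions 51–59; this primer anneals to the bottom strand there with its 3' end pointing downstream.
The reverse primer's reverse complement is GCTTAGAGAAATACTTATAAGC, which matches the template at positions 69–90.
The product is the template from position 51 through 90 (40 bp).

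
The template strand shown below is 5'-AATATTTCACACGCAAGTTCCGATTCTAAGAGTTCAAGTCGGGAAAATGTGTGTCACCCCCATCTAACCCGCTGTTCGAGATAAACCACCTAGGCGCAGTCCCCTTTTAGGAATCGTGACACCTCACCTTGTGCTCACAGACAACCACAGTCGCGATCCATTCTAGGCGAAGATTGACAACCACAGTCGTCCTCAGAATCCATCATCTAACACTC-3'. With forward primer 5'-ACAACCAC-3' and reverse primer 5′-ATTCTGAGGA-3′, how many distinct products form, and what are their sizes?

Two products: 59 bp, 23 bp

The forward primer ACAACCAC matches the top strand at positions 141–148, 177–184.
The reverse primer's reverse complement is TCCTCAGAAT, matching at positions 190–199.
Each forward site pairs with the reverse site to give a product ending at position 199: sizes 59, 23 bp.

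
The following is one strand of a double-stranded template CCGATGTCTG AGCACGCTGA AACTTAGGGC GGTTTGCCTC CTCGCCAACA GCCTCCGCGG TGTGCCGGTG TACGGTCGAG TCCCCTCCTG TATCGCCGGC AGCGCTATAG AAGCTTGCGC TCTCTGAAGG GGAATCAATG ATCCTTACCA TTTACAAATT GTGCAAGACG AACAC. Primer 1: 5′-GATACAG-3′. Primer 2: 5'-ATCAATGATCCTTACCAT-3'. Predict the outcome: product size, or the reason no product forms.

Primer 1 (GATACAG) has reverse complement CTGTATC, which matches the top strand at positions 88–94; primer 1 anneals to the top strand there with its 3' end pointing upstream toward position 88.
Primer 2 (ATCAATGATCCTTACCAT) matches the top strand directly at positions 134–151; it anneals to the bottom strand with its 3' end pointing downstream toward position 151.
The 3' ends diverge (primer 1 extends toward position 1, primer 2 toward position 175), so the primers never converge on a shared product.

No product — the primers' 3' ends point away from each other.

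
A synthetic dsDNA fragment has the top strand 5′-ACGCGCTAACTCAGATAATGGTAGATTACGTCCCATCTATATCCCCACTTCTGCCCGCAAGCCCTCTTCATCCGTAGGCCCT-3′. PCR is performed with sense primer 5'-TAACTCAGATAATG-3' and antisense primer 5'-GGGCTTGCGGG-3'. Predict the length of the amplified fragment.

Forward primer TAACTCAGATAATG is found on the top strand at positions 7–20.
Taking the reverse complement of GGGCTTGCGGG gives CCCGCAAGCCC, found at positions 54–64 on the template; the primer anneals here to the top strand with its 3' end pointing upstream.
Amplicon spans positions 7–64: 58 bp.

58 bp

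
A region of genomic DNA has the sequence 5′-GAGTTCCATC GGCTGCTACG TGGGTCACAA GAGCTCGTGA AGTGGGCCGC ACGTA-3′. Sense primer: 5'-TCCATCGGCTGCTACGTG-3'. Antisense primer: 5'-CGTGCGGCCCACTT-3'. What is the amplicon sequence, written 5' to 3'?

The forward primer matches the template at positions 5–22.
The reverse primer's reverse complement is AAGTGGGCCGCACG, which matches the template at positions 40–53.
The product is the template from position 5 through 53 (49 bp).

5'-TCCATCGGCTGCTACGTGGGTCACAAGAGCTCGTGAAGTGGGCCGCACG-3'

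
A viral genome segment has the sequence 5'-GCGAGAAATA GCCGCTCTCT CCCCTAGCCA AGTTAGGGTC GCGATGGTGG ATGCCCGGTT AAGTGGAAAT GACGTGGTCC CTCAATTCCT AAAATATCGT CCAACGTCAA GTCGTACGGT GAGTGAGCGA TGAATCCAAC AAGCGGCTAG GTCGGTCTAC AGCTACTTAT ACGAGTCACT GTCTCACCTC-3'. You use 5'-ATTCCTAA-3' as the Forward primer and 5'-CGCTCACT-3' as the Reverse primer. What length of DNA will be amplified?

45 bp

Scanning the template, ATTCCTAA occurs at positions 85–92; this primer anneals to the bottom strand there with its 3' end pointing downstream.
Taking the reverse complement of CGCTCACT gives AGTGAGCG, found at positions 122–129 on the template; the primer anneals here to the top strand with its 3' end pointing upstream.
The product runs from position 85 to position 129, so its length is 129 − 85 + 1 = 45 bp.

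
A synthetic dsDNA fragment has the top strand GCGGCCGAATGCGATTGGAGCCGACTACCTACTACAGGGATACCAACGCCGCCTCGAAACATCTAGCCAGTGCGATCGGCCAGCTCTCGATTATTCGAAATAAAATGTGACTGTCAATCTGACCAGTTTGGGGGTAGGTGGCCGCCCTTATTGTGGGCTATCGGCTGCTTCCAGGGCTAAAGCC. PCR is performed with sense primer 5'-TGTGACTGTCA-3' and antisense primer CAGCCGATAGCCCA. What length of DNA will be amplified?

62 bp

Scanning the template, TGTGACTGTCA occurs at positions 106–116; this primer anneals to the bottom strand there with its 3' end pointing downstream.
The reverse primer's reverse complement is TGGGCTATCGGCTG, which matches the template at positions 154–167.
Product length = (reverse-primer end) − (forward-primer start) + 1 = 167 − 106 + 1 = 62 bp.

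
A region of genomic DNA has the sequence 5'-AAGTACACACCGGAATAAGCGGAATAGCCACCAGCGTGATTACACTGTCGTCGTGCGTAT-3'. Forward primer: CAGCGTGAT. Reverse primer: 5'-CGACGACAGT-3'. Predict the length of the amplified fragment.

The forward primer matches the template at positions 32–40.
The reverse primer's reverse complement is ACTGTCGTCG, which matches the template at positions 44–53.
Product length = (reverse-primer end) − (forward-primer start) + 1 = 53 − 32 + 1 = 22 bp.

22 bp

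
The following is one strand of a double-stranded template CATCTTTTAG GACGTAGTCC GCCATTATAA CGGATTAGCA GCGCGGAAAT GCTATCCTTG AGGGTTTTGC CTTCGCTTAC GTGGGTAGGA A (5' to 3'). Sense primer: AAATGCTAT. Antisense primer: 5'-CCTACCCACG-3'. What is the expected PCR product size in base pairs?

The forward primer matches the template at positions 47–55.
Reverse complement of the reverse primer: CGTGGGTAGG. This occurs on the top strand at positions 80–89.
The product runs from position 47 to position 89, so its length is 89 − 47 + 1 = 43 bp.

43 bp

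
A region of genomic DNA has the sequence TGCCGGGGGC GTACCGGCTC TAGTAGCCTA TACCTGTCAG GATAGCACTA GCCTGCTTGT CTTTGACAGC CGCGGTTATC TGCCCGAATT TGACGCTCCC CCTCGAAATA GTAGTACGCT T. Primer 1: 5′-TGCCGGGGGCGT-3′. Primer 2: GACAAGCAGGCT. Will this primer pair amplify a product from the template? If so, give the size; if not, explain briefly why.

Primer 1 (TGCCGGGGGCGT) matches the top strand at positions 1–12; it acts as a forward primer.
Primer 2's reverse complement is AGCCTGCTTGTC, matching the top strand at positions 50–61; it acts as a reverse primer.
The 3' ends face each other across positions 1–61, giving a 61 bp product.

Yes — a 61 bp product.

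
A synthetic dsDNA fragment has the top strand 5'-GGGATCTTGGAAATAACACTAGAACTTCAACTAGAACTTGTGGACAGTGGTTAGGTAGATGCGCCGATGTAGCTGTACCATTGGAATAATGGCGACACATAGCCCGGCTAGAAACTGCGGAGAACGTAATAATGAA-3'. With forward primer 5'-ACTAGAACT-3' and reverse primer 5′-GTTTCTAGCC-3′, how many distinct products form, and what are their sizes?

The forward primer ACTAGAACT matches the top strand at positions 18–26, 30–38.
The reverse primer's reverse complement is GGCTAGAAAC, matching at positions 106–115.
Each forward site pairs with the reverse site to give a product ending at position 115: sizes 98, 86 bp.

Two products: 98 bp, 86 bp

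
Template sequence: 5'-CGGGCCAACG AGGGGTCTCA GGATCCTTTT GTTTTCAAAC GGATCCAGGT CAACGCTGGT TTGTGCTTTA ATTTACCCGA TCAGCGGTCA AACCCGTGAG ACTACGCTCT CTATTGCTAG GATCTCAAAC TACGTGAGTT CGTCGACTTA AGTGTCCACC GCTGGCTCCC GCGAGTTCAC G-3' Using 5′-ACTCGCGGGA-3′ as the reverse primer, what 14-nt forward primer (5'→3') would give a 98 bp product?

The reverse primer's reverse complement TCCCGCGAGT matches the template at positions 167–176, so the product ends at position 176.
A 98 bp product then starts at position 176 − 98 + 1 = 79.
The forward primer is identical to the top strand there: GATCAGCGGTCAAA.

5'-GATCAGCGGTCAAA-3'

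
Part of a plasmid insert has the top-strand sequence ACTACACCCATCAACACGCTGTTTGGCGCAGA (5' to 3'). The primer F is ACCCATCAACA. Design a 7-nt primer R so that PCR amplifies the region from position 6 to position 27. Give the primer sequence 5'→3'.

5'-GCCAAAC-3'

The product's 3' end on the top strand is position 27.
The reverse primer anneals to the top strand over positions 21–27, i.e. to GTTTGGC.
Its sequence written 5'→3' is the reverse complement: GCCAAAC.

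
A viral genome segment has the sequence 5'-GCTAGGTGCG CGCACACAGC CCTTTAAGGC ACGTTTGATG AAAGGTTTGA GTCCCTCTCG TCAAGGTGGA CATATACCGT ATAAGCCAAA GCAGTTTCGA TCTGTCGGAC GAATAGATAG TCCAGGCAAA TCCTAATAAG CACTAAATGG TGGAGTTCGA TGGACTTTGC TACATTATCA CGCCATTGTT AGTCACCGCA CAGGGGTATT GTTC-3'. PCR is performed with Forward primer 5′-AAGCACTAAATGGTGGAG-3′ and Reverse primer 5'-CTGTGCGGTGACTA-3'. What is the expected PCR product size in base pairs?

66 bp

Scanning the template, AAGCACTAAATGGTGGAG occurs at positions 138–155; this primer anneals to the bottom strand there with its 3' end pointing downstream.
Reverse complement of the reverse primer: TAGTCACCGCACAG. This occurs on the top strand at positions 190–203.
Product length = (reverse-primer end) − (forward-primer start) + 1 = 203 − 138 + 1 = 66 bp.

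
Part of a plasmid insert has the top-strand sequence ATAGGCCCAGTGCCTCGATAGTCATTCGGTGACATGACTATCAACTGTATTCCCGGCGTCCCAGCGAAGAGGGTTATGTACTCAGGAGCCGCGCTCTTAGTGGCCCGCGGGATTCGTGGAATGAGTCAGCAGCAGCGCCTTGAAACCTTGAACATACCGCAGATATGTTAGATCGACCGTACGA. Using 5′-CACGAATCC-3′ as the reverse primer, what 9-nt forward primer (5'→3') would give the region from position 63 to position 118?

5'-AGCGAAGAG-3'

The reverse primer's reverse complement GGATTCGTG matches the template at positions 110–118; the product starts at position 63.
The forward primer is identical to the top strand over positions 63–71: AGCGAAGAG.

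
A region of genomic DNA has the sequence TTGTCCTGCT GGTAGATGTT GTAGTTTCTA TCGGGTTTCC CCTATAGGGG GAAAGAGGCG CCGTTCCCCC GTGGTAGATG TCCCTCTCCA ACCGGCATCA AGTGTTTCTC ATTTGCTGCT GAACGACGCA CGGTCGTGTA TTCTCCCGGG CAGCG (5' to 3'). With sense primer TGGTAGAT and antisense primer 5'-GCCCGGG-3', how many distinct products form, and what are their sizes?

The forward primer TGGTAGAT matches the top strand at positions 10–17, 72–79.
The reverse primer's reverse complement is CCCGGGC, matching at positions 145–151.
Each forward site pairs with the reverse site to give a product ending at position 151: sizes 142, 80 bp.

Two products: 142 bp, 80 bp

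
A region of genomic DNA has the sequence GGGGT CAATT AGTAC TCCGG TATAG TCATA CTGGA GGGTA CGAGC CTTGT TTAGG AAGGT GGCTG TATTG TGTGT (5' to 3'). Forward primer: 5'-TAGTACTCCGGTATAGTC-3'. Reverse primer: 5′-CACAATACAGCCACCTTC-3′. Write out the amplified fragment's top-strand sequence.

5'-TAGTACTCCGGTATAGTCATACTGGAGGGTACGAGCCTTGTTTAGGAAGGTGGCTGTATTGTG-3'

Scanning the template, TAGTACTCCGGTATAGTC occurs at positions 10–27; this primer anneals to the bottom strand there with its 3' end pointing downstream.
Reverse complement of the reverse primer: GAAGGTGGCTGTATTGTG. This occurs on the top strand at positions 55–72.
The product is the template from position 10 through 72 (63 bp).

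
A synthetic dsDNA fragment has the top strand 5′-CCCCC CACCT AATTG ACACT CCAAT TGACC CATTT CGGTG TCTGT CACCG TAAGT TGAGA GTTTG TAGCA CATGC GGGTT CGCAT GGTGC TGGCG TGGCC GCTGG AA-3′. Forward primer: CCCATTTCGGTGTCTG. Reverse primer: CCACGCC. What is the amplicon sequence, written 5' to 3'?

5'-CCCATTTCGGTGTCTGTCACCGTAAGTTGAGAGTTTGTAGCACATGCGGGTTCGCATGGTGCTGGCGTGG-3'

Forward primer CCCATTTCGGTGTCTG is found on the top strand at positions 29–44.
Reverse complement of the reverse primer: GGCGTGG. This occurs on the top strand at positions 92–98.
The product is the template from position 29 through 98 (70 bp).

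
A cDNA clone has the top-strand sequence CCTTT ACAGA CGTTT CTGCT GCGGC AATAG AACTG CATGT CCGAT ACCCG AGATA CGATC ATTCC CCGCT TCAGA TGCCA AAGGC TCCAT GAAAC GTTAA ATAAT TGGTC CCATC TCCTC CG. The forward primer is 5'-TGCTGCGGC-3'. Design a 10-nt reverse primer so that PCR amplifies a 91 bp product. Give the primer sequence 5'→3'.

The forward primer binds at positions 17–25, so a 91 bp product ends at position 17 + 91 − 1 = 107.
The reverse primer anneals to the top strand over positions 98–107, i.e. to TAAATAATTG.
Its sequence written 5'→3' is the reverse complement: CAATTATTTA.

5'-CAATTATTTA-3'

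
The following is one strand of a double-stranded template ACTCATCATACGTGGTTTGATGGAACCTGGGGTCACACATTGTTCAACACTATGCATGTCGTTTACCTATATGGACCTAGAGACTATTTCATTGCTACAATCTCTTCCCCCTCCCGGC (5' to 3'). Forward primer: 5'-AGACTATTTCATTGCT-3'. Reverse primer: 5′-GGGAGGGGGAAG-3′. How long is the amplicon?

Forward primer AGACTATTTCATTGCT is found on the top strand at positions 81–96.
The reverse primer's reverse complement is CTTCCCCCTCCC, which matches the template at positions 104–115.
Product length = (reverse-primer end) − (forward-primer start) + 1 = 115 − 81 + 1 = 35 bp.

35 bp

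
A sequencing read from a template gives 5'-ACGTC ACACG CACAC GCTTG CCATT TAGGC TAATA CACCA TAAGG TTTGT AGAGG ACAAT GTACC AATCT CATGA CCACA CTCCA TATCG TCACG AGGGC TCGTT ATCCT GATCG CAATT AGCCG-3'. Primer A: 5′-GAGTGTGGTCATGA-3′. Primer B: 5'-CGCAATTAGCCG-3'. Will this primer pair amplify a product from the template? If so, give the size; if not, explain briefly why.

No product — the primers' 3' ends point away from each other.

Primer A (GAGTGTGGTCATGA) has reverse complement TCATGACCACACTC, which matches the top strand at positions 70–83; primer A anneals to the top strand there with its 3' end pointing upstream toward position 70.
Primer B (CGCAATTAGCCG) matches the top strand directly at positions 114–125; it anneals to the bottom strand with its 3' end pointing downstream toward position 125.
The 3' ends diverge (primer A extends toward position 1, primer B toward position 125), so the primers never converge on a shared product.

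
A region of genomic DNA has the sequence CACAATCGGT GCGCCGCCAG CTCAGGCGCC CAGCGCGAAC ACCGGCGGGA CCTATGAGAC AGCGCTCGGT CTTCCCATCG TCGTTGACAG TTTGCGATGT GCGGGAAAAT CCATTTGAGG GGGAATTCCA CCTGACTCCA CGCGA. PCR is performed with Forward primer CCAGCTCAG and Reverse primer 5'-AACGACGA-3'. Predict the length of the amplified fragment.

Scanning the template, CCAGCTCAG occurs at positions 17–25; this primer anneals to the bottom strand there with its 3' end pointing downstream.
Taking the reverse complement of AACGACGA gives TCGTCGTT, found at positions 78–85 on the template; the primer anneals here to the top strand with its 3' end pointing upstream.
Amplicon spans positions 17–85: 69 bp.

69 bp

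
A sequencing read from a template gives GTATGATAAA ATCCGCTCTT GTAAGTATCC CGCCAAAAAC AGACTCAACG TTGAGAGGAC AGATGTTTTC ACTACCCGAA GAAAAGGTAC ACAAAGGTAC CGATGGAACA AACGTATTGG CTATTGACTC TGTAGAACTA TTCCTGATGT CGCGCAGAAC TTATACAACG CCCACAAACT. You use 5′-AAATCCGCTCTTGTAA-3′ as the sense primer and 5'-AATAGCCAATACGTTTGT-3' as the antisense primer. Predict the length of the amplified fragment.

117 bp

Scanning the template, AAATCCGCTCTTGTAA occurs at positions 9–24; this primer anneals to the bottom strand there with its 3' end pointing downstream.
Reverse complement of the reverse primer: ACAAACGTATTGGCTATT. This occurs on the top strand at positions 108–125.
Product length = (reverse-primer end) − (forward-primer start) + 1 = 125 − 9 + 1 = 117 bp.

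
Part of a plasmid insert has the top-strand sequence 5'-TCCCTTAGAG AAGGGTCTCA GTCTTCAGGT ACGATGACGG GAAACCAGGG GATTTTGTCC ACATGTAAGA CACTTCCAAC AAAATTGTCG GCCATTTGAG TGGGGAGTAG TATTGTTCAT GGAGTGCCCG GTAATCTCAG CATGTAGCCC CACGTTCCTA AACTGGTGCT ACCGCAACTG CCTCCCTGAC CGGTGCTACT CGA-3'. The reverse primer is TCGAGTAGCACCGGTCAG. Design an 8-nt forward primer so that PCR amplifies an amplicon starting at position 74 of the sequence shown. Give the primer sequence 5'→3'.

The reverse primer's reverse complement CTGACCGGTGCTACTCGA matches the template at positions 186–203; the product starts at position 74.
The forward primer is identical to the top strand over positions 74–81: TTCCAACA.

5'-TTCCAACA-3'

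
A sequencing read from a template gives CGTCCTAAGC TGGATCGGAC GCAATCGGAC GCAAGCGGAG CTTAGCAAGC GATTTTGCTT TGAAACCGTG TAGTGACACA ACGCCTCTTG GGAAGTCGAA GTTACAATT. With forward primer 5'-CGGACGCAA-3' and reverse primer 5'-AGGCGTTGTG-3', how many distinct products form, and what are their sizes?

The forward primer CGGACGCAA matches the top strand at positions 16–24, 26–34.
The reverse primer's reverse complement is CACAACGCCT, matching at positions 77–86.
Each forward site pairs with the reverse site to give a product ending at position 86: sizes 71, 61 bp.

Two products: 71 bp, 61 bp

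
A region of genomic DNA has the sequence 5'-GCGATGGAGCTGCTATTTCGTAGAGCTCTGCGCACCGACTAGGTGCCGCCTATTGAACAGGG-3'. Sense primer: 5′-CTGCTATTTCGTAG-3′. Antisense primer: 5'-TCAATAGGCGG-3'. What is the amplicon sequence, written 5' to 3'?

The forward primer matches the template at positions 10–23.
Reverse complement of the reverse primer: CCGCCTATTGA. This occurs on the top strand at positions 46–56.
The product is the template from position 10 through 56 (47 bp).

5'-CTGCTATTTCGTAGAGCTCTGCGCACCGACTAGGTGCCGCCTATTGA-3'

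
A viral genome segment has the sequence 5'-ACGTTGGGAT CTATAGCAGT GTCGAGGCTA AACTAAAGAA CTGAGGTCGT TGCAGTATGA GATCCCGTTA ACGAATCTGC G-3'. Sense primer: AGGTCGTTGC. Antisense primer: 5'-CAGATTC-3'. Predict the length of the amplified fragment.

The forward primer matches the template at positions 44–53.
The reverse primer's reverse complement is GAATCTG, which matches the template at positions 73–79.
The product runs from position 44 to position 79, so its length is 79 − 44 + 1 = 36 bp.

36 bp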